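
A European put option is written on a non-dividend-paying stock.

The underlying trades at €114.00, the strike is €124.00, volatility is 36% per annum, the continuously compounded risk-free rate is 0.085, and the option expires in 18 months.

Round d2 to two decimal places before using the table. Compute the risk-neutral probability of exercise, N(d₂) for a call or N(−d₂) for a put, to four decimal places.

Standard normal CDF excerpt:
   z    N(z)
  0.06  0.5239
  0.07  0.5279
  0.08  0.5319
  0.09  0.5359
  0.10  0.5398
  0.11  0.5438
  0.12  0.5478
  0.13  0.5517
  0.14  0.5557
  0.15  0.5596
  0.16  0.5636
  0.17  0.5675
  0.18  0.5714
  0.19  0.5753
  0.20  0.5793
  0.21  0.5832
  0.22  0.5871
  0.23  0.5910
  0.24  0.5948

σ√T = 0.36·√1.5 = 0.4409
d₁ = [ln(114/124) + (0.085 + 0.36²/2)·1.5] / 0.4409 = [-0.0841 + 0.2247] / 0.4409 = 0.3189 → 0.32
d₂ = d₁ − σ√T = 0.3189 − 0.4409 = -0.1220 → -0.12
Risk-neutral Pr[S_T < K] = N(−d₂) = N(0.12) = 0.5478

0.5478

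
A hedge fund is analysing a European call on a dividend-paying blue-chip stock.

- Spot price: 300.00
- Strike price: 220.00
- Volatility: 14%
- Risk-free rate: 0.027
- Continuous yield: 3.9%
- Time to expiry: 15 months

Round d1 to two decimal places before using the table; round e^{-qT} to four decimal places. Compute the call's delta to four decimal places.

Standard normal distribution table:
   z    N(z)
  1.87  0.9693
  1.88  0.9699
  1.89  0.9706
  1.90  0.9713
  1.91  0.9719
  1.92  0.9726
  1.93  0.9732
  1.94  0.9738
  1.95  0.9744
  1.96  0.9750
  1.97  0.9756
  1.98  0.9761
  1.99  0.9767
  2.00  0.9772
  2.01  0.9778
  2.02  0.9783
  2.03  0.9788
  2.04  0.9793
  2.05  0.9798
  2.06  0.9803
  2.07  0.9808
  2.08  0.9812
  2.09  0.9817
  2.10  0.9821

σ√T = 0.14 × 1.1180 = 0.1565
d₁ = [ln(300/220) + (0.027 − 0.039 + 0.14²/2)·1.25] / 0.1565 = [0.3102 − 0.0027] / 0.1565 = 1.9639 ⇒ 1.96
N(d₁) = N(1.96) = 0.9750
Δ_call = e^(−qT)·N(d₁) = 0.9524·0.9750 = 0.9286

0.9286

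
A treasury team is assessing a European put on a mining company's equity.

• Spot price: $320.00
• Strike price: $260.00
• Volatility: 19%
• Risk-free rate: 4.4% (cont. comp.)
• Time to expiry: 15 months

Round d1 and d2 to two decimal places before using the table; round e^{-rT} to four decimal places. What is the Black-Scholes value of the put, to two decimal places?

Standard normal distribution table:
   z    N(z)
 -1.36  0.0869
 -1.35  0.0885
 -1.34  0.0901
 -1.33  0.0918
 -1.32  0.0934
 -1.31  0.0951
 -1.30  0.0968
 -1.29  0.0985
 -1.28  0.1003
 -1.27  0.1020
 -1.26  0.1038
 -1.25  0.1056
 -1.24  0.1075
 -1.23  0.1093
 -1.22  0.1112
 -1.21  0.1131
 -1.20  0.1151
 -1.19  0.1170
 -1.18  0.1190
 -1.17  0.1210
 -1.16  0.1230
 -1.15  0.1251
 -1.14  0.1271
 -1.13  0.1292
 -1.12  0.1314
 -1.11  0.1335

$2.96

σ√T = 0.19 × 1.1180 = 0.2124
d₁ = [ln(320/260) + (0.044 + 0.19²/2)·1.25] / 0.2124 = [0.2076 + 0.0776] / 0.2124 = 1.3426 which rounds to 1.34
d₂ = d₁ − σ√T = 1.3426 − 0.2124 = 1.1302 which rounds to 1.13
e^(−rT) = e^(−0.044·1.25) = 0.9465
N(−d₂) = N(-1.13) = 0.1292;  N(−d₁) = N(-1.34) = 0.0901
P = 260·0.9465·0.1292 − 320·0.0901 = 31.7948 − 28.8320 = 2.9628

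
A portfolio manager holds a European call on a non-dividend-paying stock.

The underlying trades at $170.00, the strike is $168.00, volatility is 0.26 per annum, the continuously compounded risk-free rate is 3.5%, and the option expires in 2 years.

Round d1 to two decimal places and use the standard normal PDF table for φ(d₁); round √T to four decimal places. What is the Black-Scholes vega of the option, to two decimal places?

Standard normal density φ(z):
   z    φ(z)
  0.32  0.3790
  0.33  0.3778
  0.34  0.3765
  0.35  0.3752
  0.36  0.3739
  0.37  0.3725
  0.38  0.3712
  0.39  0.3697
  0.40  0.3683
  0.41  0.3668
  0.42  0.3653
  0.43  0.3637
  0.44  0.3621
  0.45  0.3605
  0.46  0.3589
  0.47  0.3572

88.18

σ√T = 0.26·√2 = 0.3677
d₁ = [ln(170/168) + (0.035 + ½·0.26²)·2] / (σ√T) = (0.0118 + 0.1376) / 0.3677 = 0.4064 which rounds to 0.41
√T = √2 = 1.4142
φ(d₁) = φ(0.41) = 0.3668
vega = S·φ(d₁)·√T = 170·0.3668·1.4142 = 88.1839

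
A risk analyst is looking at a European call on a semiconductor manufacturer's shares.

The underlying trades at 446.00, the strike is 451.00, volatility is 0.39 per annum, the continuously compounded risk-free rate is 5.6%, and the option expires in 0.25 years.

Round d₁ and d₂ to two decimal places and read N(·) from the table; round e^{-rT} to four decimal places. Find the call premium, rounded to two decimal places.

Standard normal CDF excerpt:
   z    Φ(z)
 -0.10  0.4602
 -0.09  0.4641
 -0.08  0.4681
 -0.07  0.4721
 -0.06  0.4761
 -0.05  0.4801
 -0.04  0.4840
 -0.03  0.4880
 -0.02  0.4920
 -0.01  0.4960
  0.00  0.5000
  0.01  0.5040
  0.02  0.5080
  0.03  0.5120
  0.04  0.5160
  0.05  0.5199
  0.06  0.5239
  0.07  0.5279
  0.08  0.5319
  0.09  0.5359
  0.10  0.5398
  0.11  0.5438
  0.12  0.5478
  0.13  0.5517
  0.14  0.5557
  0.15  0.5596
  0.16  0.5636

34.36

T = 0.25;  σ√T = 0.1950
d₁ = [ln(446/451) + (0.056 + ½·0.39²)·0.25] / (σ√T) = (-0.0111 + 0.0330) / 0.1950 = 0.1121 which rounds to 0.11
d₂ = 0.1121 − 0.1950 = -0.0829 which rounds to -0.08
exp(−rT) = exp(−0.056·0.25) = 0.9861
N(d₁) = N(0.11) = 0.5438;  N(d₂) = N(-0.08) = 0.4681
C = 446·0.5438 − 451·0.9861·0.4681 = 242.5348 − 208.1786 = 34.3562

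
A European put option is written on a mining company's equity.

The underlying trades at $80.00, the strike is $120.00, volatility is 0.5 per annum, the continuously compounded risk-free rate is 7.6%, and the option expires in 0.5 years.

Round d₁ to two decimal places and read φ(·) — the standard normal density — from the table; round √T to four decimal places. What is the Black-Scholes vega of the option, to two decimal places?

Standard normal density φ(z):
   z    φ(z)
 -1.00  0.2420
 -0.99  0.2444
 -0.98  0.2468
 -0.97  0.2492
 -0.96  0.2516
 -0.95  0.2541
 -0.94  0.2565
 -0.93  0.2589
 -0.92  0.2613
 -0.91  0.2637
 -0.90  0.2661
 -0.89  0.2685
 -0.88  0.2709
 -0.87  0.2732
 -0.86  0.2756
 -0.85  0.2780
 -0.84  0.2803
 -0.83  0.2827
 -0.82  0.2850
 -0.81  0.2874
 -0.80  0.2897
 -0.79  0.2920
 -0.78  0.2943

15.59

σ√T = 0.5 × 0.7071 = 0.3536
ln(S/K) + (r + σ²/2)T = ln(80/120) + (0.076 + 0.5²/2)·0.5 = -0.4055 + 0.1005 = -0.3050
d₁ = -0.3050 / 0.3536 = -0.8626 ⇒ -0.86
√T = √0.5 = 0.7071
φ(d₁) = φ(-0.86) = 0.2756
vega = S·φ(d₁)·√T = 80·0.2756·0.7071 = 15.5901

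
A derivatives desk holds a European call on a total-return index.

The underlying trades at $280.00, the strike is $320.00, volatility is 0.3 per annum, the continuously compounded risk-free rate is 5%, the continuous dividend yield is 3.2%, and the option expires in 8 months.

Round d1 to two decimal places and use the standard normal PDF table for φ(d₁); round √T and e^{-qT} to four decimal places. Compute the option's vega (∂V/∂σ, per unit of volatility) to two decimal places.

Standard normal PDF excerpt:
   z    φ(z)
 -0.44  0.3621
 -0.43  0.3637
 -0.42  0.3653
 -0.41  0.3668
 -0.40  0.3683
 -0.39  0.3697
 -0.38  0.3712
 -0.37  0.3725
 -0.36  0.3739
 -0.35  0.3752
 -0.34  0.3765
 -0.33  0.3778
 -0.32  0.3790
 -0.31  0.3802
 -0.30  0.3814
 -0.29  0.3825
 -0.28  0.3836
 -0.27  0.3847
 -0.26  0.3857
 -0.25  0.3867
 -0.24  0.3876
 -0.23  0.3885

83.36

T = 0.6667;  σ√T = 0.2449
d₁ = [ln(280/320) + (0.05 − 0.032 + 0.3²/2)·0.6667] / 0.2449 = [-0.1335 + 0.0420] / 0.2449 = -0.3737 ≈ -0.37
√T = √0.6667 = 0.8165
φ(d₁) = φ(-0.37) = 0.3725
exp(−qT) = exp(−0.032·0.6667) = 0.9789
vega = S·exp(−qT)·φ(d₁)·√T = 280·0.9789·0.3725·0.8165 = 83.3641
(Vega is the same for a European call and put with the same parameters.)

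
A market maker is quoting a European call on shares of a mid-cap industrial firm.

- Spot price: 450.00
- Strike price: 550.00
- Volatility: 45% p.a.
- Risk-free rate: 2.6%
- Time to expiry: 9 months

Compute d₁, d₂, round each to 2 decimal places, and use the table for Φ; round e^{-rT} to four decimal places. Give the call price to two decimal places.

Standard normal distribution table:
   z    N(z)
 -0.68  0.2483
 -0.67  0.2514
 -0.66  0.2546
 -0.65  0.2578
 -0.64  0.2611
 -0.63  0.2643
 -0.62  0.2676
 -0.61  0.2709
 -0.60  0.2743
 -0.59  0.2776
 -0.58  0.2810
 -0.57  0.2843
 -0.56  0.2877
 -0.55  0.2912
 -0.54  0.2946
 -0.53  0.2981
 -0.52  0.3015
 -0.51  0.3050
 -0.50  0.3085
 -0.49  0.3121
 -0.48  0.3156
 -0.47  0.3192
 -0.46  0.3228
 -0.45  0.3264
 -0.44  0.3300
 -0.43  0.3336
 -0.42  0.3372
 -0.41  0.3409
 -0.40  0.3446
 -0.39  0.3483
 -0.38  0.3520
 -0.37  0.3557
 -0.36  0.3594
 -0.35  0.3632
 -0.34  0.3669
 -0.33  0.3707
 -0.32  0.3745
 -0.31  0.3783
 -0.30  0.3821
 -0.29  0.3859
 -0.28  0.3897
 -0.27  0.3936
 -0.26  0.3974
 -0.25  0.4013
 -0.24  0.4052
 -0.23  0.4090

39.79

T = 0.75;  σ√T = 0.3897
ln(S/K) + (r + σ²/2)T = ln(450/550) + (0.026 + 0.45²/2)·0.75 = -0.2007 + 0.0954 = -0.1052
d₁ = -0.1052 / 0.3897 = -0.2700 ⇒ -0.27
d₂ = d₁ − σ√T = -0.2700 − 0.3897 = -0.6597 ⇒ -0.66
e^(−rT) = e^(−0.026·0.75) = 0.9807
C = 450·N(-0.27) − 550·0.9807·N(-0.66) = 450·0.3936 − 550·0.9807·0.2546 = 177.1200 − 137.3274 = 39.7926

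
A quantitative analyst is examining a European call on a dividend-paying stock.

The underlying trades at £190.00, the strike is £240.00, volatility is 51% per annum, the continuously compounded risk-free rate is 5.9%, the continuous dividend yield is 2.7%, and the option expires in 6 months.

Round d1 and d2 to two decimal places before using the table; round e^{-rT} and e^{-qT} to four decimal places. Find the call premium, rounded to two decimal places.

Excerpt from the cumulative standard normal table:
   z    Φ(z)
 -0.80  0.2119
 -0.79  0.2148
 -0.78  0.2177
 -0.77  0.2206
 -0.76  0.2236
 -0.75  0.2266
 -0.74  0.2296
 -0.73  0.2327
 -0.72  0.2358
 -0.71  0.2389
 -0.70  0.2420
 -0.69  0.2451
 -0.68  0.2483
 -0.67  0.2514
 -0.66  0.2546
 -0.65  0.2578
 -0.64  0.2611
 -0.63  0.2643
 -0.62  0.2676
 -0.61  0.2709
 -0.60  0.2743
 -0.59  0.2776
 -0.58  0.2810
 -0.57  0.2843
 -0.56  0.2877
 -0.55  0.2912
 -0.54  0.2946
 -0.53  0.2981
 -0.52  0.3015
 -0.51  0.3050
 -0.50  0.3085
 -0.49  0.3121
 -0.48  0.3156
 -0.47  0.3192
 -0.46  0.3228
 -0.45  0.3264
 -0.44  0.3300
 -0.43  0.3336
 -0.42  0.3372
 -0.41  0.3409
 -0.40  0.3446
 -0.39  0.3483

£12.48

T = 0.5;  σ√T = 0.3606
ln(S/K) + (r − q + σ²/2)T = ln(190/240) + (0.059 − 0.027 + 0.51²/2)·0.5 = -0.2336 + 0.0810 = -0.1526
d₁ = -0.1526 / 0.3606 = -0.4231 ⇒ -0.42
d₂ = d₁ − σ√T = -0.4231 − 0.3606 = -0.7838 ⇒ -0.78
e^(−qT) = e^(−0.027·0.5) = 0.9866;  e^(−rT) = e^(−0.059·0.5) = 0.9709
N(d₁) = N(-0.42) = 0.3372;  N(d₂) = N(-0.78) = 0.2177
C = 190·0.9866·0.3372 − 240·0.9709·0.2177 = 63.2095 − 50.7276 = 12.4819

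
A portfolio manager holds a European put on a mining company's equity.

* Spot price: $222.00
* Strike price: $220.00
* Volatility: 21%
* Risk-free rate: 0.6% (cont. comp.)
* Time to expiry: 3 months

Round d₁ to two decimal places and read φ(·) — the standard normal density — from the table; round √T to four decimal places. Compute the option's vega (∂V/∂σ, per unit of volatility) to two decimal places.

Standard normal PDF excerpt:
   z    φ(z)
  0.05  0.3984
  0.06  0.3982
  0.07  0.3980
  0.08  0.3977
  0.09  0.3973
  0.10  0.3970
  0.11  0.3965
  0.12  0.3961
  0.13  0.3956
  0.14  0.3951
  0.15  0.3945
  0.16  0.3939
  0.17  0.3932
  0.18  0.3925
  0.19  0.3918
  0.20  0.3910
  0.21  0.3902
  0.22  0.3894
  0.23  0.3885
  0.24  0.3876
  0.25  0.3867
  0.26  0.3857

T = 0.25;  σ√T = 0.1050
d₁ = [ln(222/220) + (0.006 + 0.21²/2)·0.25] / 0.1050 = [0.0090 + 0.0070] / 0.1050 = 0.1530 ⇒ 0.15
√T = √0.25 = 0.5000
φ(d₁) = φ(0.15) = 0.3945
vega = S·φ(d₁)·√T = 222·0.3945·0.5000 = 43.7895

43.79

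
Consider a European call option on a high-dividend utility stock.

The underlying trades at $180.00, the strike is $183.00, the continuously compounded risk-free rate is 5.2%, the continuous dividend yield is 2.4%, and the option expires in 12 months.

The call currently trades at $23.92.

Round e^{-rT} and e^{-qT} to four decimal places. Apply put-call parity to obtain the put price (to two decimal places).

exp(−qT) = exp(−0.024·1) = 0.9763;  exp(−rT) = exp(−0.052·1) = 0.9493
Put-call parity: C − P = S·e^(−qT) − K·e^(−rT) = 180·0.9763 − 183·0.9493 = 175.7340 − 173.7219 = 2.0121
P = C − (C − P) = 23.92 − (2.0121) = 21.9079

$21.91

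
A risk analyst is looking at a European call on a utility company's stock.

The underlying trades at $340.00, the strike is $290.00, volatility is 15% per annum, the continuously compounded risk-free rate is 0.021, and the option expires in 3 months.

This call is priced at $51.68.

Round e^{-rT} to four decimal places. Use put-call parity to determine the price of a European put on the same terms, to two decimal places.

$0.17

e^(−rT) = e^(−0.021·0.25) = 0.9948
Put-call parity: C − P = S − K·e^(−rT) = 340 − 290·0.9948 = 340 − 288.4920 = 51.5080
P = C − (C − P) = 51.68 − (51.5080) = 0.1720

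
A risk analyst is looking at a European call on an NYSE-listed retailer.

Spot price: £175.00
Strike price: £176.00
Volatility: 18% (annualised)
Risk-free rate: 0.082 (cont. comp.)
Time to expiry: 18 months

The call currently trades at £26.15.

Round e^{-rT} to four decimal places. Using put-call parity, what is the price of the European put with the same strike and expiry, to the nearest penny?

£6.79

exp(−rT) = exp(−0.082·1.5) = 0.8843
Put-call parity: C − P = S − K·e^(−rT) = 175 − 176·0.8843 = 175 − 155.6368 = 19.3632
P = C − (C − P) = 26.15 − (19.3632) = 6.7868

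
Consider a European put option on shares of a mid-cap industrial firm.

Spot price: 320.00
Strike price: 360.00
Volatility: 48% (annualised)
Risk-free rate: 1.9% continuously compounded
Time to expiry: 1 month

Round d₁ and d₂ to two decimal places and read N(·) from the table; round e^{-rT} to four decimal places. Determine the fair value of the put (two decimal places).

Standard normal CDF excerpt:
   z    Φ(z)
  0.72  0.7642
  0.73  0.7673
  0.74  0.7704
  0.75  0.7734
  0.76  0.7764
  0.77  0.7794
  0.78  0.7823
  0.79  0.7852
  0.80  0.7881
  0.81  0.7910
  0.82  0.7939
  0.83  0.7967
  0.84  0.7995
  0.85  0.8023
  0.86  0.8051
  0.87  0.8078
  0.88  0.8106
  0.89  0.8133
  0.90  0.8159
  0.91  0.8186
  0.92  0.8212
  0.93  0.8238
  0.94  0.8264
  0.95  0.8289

σ√T = 0.48 × 0.2887 = 0.1386
d₁ = [ln(320/360) + (0.019 + 0.48²/2)·0.08333] / 0.1386 = [-0.1178 + 0.0112] / 0.1386 = -0.7693 which rounds to -0.77
d₂ = d₁ − σ√T = -0.7693 − 0.1386 = -0.9079 which rounds to -0.91
e^(−rT) = e^(−0.019·0.08333) = 0.9984
P = 360·0.9984·N(0.91) − 320·N(0.77) = 360·0.9984·0.8186 − 320·0.7794 = 294.2245 − 249.4080 = 44.8165

44.82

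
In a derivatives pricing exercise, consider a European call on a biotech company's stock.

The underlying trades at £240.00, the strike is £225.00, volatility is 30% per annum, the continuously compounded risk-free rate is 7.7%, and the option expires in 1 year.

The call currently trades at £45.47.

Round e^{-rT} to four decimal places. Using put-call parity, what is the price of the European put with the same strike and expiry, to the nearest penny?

e^(−rT) = e^(−0.077·1) = 0.9259
Put-call parity: C − P = S − K·e^(−rT) = 240 − 225·0.9259 = 240 − 208.3275 = 31.6725
P = C − (C − P) = 45.47 − (31.6725) = 13.7975

£13.80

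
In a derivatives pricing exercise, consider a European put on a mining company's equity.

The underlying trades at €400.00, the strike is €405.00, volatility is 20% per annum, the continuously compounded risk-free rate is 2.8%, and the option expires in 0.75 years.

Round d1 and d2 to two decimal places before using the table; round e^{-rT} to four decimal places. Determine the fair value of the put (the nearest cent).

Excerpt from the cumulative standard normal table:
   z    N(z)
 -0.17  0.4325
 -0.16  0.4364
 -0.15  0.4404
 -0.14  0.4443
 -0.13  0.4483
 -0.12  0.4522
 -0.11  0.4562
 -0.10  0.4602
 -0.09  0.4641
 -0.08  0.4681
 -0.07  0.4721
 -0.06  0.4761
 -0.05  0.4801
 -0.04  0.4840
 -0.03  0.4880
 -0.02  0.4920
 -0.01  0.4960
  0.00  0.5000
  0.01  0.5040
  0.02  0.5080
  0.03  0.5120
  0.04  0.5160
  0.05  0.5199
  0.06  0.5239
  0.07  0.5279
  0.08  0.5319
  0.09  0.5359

T = 0.75;  σ√T = 0.1732
ln(S/K) + (r + σ²/2)T = ln(400/405) + (0.028 + 0.2²/2)·0.75 = -0.0124 + 0.0360 = 0.0236
d₁ = 0.0236 / 0.1732 = 0.1361 → 0.14
d₂ = d₁ − σ√T = 0.1361 − 0.1732 = -0.0371 → -0.04
e^(−rT) = e^(−0.028·0.75) = 0.9792
N(−d₂) = N(0.04) = 0.5160;  N(−d₁) = N(-0.14) = 0.4443
P = 405·0.9792·0.5160 − 400·0.4443 = 204.6332 − 177.7200 = 26.9132

€26.91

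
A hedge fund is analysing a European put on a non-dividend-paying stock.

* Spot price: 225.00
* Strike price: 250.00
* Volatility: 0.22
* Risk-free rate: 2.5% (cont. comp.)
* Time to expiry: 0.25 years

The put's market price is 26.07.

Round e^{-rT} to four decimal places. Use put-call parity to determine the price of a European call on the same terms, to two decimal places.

exp(−rT) = exp(−0.025·0.25) = 0.9938
Put-call parity: C − P = S − K·e^(−rT) = 225 − 250·0.9938 = 225 − 248.4500 = -23.4500
C = P + (C − P) = 26.07 + (-23.4500) = 2.6200

2.62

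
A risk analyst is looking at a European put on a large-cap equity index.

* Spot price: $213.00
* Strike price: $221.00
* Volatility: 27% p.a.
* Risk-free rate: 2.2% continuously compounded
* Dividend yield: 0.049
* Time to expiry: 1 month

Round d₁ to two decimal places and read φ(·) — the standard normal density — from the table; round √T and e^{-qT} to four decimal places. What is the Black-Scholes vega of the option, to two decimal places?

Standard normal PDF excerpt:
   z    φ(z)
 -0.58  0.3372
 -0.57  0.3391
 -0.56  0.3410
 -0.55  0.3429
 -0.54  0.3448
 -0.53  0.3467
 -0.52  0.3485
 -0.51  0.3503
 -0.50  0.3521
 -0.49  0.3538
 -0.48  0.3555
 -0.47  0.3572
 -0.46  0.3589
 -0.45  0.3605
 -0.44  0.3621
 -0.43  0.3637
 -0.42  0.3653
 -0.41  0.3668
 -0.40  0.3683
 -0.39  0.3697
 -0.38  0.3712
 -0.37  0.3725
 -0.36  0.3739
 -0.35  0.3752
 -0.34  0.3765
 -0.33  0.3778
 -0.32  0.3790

21.98

σ√T = 0.27 × 0.2887 = 0.0779
d₁ = [ln(213/221) + (0.022 − 0.049 + 0.27²/2)·0.08333] / 0.0779 = [-0.0369 + 0.0008] / 0.0779 = -0.4629 → -0.46
√T = √0.08333 = 0.2887
φ(d₁) = φ(-0.46) = 0.3589
e^(−qT) = e^(−0.049·0.08333) = 0.9959
vega = S·e^(−qT)·φ(d₁)·√T = 213·0.9959·0.3589·0.2887 = 21.9794
(The call has the same vega.)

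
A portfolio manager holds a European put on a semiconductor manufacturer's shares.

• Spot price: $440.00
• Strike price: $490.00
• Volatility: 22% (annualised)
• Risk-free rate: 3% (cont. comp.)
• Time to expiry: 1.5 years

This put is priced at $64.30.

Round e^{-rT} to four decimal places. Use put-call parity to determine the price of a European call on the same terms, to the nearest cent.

$35.86

e^(−rT) = e^(−0.03·1.5) = 0.9560
Put-call parity: C − P = S − K·e^(−rT) = 440 − 490·0.9560 = 440 − 468.4400 = -28.4400
C = P + (C − P) = 64.30 + (-28.4400) = 35.8600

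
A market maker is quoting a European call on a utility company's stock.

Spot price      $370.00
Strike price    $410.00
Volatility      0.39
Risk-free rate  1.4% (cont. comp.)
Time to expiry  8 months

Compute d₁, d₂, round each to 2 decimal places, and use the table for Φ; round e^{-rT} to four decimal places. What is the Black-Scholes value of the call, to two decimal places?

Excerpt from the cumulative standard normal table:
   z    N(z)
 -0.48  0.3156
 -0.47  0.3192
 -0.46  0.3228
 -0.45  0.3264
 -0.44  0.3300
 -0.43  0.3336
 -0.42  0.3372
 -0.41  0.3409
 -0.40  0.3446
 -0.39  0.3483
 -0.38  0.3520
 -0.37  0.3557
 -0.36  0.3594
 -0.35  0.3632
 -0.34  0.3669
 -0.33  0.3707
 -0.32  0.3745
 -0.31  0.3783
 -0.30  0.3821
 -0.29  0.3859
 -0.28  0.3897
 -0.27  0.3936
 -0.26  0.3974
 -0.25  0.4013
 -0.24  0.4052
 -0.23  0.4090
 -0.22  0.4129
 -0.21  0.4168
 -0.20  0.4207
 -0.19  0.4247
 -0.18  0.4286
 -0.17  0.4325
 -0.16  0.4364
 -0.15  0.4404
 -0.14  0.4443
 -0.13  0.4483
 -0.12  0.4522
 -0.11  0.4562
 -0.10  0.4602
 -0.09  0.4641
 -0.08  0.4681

$33.29

σ√T = 0.39·√0.6667 = 0.3184
d₁ = [ln(370/410) + (0.014 + ½·0.39²)·0.6667] / (σ√T) = (-0.1027 + 0.0600) / 0.3184 = -0.1338 which rounds to -0.13
d₂ = -0.1338 − 0.3184 = -0.4523 which rounds to -0.45
e^(−rT) = e^(−0.014·0.6667) = 0.9907
N(d₁) = N(-0.13) = 0.4483;  N(d₂) = N(-0.45) = 0.3264
C = 370·0.4483 − 410·0.9907·0.3264 = 165.8710 − 132.5794 = 33.2916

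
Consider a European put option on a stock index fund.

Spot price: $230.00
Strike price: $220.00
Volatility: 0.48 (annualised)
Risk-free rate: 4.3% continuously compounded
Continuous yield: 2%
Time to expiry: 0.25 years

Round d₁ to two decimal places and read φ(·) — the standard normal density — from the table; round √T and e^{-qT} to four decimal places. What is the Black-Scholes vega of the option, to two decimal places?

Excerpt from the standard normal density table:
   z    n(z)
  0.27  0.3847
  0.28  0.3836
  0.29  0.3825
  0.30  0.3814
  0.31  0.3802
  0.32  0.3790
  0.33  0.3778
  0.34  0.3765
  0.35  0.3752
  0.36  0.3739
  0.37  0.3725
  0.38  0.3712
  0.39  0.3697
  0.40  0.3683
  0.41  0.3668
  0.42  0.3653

43.23

σ√T = 0.48·√0.25 = 0.2400
ln(S/K) + (r − q + σ²/2)T = ln(230/220) + (0.043 − 0.02 + 0.48²/2)·0.25 = 0.0445 + 0.0345 = 0.0790
d₁ = 0.0790 / 0.2400 = 0.3292 which rounds to 0.33
√T = √0.25 = 0.5000
φ(d₁) = φ(0.33) = 0.3778
e^(−qT) = e^(−0.02·0.25) = 0.9950
vega = S·e^(−qT)·φ(d₁)·√T = 230·0.9950·0.3778·0.5000 = 43.2298
(Vega is the same for a European call and put with the same parameters.)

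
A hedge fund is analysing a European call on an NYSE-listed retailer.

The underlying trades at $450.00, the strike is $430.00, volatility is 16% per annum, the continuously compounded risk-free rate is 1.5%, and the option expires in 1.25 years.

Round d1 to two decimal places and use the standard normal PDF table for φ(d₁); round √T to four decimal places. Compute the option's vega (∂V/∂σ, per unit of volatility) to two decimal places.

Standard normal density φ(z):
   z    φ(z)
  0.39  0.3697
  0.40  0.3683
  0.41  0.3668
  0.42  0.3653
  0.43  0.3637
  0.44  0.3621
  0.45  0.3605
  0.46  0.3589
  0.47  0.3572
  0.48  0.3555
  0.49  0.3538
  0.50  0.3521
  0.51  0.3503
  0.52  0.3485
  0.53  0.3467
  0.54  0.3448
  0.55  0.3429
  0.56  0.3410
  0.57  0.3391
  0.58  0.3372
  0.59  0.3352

181.37

σ√T = 0.16·√1.25 = 0.1789
d₁ = [ln(450/430) + (0.015 + ½·0.16²)·1.25] / (σ√T) = (0.0455 + 0.0347) / 0.1789 = 0.4484 → 0.45
√T = √1.25 = 1.1180
φ(d₁) = φ(0.45) = 0.3605
vega = S·φ(d₁)·√T = 450·0.3605·1.1180 = 181.3676
(The put has the same vega.)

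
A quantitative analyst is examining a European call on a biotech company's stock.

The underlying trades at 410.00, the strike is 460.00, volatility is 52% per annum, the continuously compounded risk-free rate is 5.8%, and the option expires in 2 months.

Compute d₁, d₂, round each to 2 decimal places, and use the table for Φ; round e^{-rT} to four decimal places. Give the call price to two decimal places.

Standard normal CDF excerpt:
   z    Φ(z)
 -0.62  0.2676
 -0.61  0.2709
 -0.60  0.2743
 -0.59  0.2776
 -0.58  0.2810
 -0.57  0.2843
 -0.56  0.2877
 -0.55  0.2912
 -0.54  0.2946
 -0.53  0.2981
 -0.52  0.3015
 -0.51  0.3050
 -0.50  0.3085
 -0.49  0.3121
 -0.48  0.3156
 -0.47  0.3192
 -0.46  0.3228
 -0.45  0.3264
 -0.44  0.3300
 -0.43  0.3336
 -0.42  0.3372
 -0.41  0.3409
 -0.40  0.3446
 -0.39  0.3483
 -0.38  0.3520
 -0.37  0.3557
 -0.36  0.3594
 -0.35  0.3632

T = 0.1667;  σ√T = 0.2123
d₁ = [ln(410/460) + (0.058 + ½·0.52²)·0.1667] / (σ√T) = (-0.1151 + 0.0322) / 0.2123 = -0.3904 ⇒ -0.39
d₂ = -0.3904 − 0.2123 = -0.6026 ⇒ -0.60
e^(−rT) = e^(−0.058·0.1667) = 0.9904
N(d₁) = N(-0.39) = 0.3483;  N(d₂) = N(-0.60) = 0.2743
C = 410·0.3483 − 460·0.9904·0.2743 = 142.8030 − 124.9667 = 17.8363

17.84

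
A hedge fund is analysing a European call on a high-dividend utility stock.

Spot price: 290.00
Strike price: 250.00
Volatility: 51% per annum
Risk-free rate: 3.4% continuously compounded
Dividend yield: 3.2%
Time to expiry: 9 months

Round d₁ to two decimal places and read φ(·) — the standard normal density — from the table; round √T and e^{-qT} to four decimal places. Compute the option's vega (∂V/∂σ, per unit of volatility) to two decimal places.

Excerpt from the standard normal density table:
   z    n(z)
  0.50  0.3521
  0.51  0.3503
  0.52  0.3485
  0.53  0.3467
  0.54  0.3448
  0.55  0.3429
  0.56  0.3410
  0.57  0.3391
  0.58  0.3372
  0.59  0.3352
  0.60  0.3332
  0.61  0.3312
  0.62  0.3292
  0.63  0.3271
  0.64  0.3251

83.61

σ√T = 0.51 × 0.8660 = 0.4417
d₁ = [ln(290/250) + (0.034 − 0.032 + 0.51²/2)·0.75] / 0.4417 = [0.1484 + 0.0990] / 0.4417 = 0.5603 which rounds to 0.56
√T = √0.75 = 0.8660
φ(d₁) = φ(0.56) = 0.3410
exp(−qT) = exp(−0.032·0.75) = 0.9763
vega = S·exp(−qT)·φ(d₁)·√T = 290·0.9763·0.3410·0.8660 = 83.6091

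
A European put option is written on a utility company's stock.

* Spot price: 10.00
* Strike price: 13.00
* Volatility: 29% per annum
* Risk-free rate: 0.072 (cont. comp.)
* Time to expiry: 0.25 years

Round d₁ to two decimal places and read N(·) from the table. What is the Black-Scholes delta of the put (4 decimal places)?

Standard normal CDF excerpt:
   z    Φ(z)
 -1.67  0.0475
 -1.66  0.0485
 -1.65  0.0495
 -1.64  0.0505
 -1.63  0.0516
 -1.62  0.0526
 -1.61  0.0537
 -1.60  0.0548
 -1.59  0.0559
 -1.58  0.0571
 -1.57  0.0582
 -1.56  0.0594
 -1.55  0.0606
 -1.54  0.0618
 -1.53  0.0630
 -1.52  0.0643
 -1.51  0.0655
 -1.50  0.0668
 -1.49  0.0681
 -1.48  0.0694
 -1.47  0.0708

σ√T = 0.29·√0.25 = 0.1450
d₁ = [ln(10/13) + (0.072 + ½·0.29²)·0.25] / (σ√T) = (-0.2624 + 0.0285) / 0.1450 = -1.6128 ≈ -1.61
N(d₁) = N(-1.61) = 0.0537
Δ_put = N(d₁) − 1 = 0.0537 − 1 = -0.9463

-0.9463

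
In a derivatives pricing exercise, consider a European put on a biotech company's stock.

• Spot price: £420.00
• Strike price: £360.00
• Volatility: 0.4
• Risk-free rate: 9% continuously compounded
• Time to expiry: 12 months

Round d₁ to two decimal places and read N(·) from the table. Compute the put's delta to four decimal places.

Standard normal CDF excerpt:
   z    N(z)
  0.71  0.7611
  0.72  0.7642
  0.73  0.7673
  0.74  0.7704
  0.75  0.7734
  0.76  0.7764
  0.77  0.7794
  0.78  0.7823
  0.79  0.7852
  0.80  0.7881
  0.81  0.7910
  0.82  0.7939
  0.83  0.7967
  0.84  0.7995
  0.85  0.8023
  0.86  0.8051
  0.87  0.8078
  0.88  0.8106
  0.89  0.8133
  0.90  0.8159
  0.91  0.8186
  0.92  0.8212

-0.2090

σ√T = 0.4 × 1.0000 = 0.4000
ln(S/K) + (r + σ²/2)T = ln(420/360) + (0.09 + 0.4²/2)·1 = 0.1542 + 0.1700 = 0.3242
d₁ = 0.3242 / 0.4000 = 0.8104 → 0.81
N(d₁) = N(0.81) = 0.7910
Δ_put = N(d₁) − 1 = 0.7910 − 1 = -0.2090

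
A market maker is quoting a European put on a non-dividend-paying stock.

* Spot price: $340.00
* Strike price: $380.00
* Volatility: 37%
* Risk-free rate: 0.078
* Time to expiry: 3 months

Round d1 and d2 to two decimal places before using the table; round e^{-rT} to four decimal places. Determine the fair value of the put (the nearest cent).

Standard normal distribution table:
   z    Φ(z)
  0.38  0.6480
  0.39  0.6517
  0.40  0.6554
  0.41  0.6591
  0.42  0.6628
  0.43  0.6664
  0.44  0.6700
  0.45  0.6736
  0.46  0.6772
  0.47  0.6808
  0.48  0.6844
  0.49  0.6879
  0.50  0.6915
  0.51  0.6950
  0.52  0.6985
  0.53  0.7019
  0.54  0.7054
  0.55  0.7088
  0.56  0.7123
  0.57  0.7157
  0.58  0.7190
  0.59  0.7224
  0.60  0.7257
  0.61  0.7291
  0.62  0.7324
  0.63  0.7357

$46.38

T = 0.25;  σ√T = 0.1850
ln(S/K) + (r + σ²/2)T = ln(340/380) + (0.078 + 0.37²/2)·0.25 = -0.1112 + 0.0366 = -0.0746
d₁ = -0.0746 / 0.1850 = -0.4033 ≈ -0.40
d₂ = d₁ − σ√T = -0.4033 − 0.1850 = -0.5883 ≈ -0.59
exp(−rT) = exp(−0.078·0.25) = 0.9807
N(−d₂) = N(0.59) = 0.7224;  N(−d₁) = N(0.40) = 0.6554
P = 380·0.9807·0.7224 − 340·0.6554 = 269.2139 − 222.8360 = 46.3779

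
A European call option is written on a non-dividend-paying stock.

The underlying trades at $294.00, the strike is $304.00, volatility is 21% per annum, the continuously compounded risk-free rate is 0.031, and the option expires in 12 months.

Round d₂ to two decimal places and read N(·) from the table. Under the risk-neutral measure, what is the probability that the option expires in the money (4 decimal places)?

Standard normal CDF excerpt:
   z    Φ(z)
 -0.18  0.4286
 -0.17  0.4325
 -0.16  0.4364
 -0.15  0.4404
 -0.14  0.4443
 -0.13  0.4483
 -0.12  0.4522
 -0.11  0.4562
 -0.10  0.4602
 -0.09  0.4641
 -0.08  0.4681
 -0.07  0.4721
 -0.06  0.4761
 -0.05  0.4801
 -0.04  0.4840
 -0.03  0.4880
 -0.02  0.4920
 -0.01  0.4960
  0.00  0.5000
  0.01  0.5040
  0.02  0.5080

σ√T = 0.21·√1 = 0.2100
d₁ = [ln(294/304) + (0.031 + ½·0.21²)·1] / (σ√T) = (-0.0334 + 0.0530) / 0.2100 = 0.0933 which rounds to 0.09
d₂ = 0.0933 − 0.2100 = -0.1167 which rounds to -0.12
Risk-neutral Pr[S_T > K] = N(d₂) = N(-0.12) = 0.4522

0.4522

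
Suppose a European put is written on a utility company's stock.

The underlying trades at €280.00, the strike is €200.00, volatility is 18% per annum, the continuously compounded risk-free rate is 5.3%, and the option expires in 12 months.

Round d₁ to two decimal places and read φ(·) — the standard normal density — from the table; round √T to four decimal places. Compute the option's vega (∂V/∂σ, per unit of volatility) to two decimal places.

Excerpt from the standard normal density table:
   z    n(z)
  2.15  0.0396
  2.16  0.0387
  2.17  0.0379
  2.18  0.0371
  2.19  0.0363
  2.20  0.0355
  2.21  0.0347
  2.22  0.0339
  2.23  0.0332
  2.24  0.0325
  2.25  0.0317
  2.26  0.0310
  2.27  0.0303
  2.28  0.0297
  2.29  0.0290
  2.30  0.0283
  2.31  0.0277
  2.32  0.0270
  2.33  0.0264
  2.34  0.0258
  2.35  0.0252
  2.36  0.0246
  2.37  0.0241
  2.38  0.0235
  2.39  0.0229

8.88

σ√T = 0.18 × 1.0000 = 0.1800
d₁ = [ln(280/200) + (0.053 + ½·0.18²)·1] / (σ√T) = (0.3365 + 0.0692) / 0.1800 = 2.2537 which rounds to 2.25
√T = √1 = 1.0000
φ(d₁) = φ(2.25) = 0.0317
vega = S·φ(d₁)·√T = 280·0.0317·1.0000 = 8.8760
(The call has the same vega.)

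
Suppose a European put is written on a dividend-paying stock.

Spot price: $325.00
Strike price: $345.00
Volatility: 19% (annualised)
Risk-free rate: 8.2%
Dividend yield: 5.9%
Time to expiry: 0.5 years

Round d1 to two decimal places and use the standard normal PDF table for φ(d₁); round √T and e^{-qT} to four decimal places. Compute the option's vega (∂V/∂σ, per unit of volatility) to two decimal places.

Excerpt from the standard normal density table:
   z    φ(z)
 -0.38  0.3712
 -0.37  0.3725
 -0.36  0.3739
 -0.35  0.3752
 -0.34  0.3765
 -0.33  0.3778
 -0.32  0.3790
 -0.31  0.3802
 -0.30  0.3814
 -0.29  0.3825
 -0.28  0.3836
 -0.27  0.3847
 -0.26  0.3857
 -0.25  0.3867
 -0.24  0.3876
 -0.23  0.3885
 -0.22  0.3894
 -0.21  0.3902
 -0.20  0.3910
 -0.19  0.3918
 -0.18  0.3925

85.34

T = 0.5;  σ√T = 0.1344
d₁ = [ln(325/345) + (0.082 − 0.059 + 0.19²/2)·0.5] / 0.1344 = [-0.0597 + 0.0205] / 0.1344 = -0.2917 → -0.29
√T = √0.5 = 0.7071
φ(d₁) = φ(-0.29) = 0.3825
exp(−qT) = exp(−0.059·0.5) = 0.9709
vega = S·exp(−qT)·φ(d₁)·√T = 325·0.9709·0.3825·0.7071 = 85.3434
(The call has the same vega.)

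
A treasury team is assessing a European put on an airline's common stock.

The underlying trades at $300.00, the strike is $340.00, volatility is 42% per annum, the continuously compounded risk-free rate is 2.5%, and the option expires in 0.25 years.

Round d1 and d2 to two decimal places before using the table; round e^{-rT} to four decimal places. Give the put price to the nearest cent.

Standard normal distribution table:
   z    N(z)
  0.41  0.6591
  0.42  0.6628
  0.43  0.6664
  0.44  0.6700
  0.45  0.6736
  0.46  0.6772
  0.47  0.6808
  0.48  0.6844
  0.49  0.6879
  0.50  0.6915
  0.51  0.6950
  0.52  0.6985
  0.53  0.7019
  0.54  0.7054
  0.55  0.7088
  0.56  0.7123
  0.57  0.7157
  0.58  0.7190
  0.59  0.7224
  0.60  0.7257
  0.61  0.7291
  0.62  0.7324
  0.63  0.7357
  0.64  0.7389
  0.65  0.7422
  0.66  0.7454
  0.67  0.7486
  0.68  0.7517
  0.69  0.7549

$49.79

T = 0.25;  σ√T = 0.2100
d₁ = [ln(300/340) + (0.025 + 0.42²/2)·0.25] / 0.2100 = [-0.1252 + 0.0283] / 0.2100 = -0.4613 → -0.46
d₂ = d₁ − σ√T = -0.4613 − 0.2100 = -0.6713 → -0.67
e^(−rT) = e^(−0.025·0.25) = 0.9938
P = 340·0.9938·N(0.67) − 300·N(0.46) = 340·0.9938·0.7486 − 300·0.6772 = 252.9460 − 203.1600 = 49.7860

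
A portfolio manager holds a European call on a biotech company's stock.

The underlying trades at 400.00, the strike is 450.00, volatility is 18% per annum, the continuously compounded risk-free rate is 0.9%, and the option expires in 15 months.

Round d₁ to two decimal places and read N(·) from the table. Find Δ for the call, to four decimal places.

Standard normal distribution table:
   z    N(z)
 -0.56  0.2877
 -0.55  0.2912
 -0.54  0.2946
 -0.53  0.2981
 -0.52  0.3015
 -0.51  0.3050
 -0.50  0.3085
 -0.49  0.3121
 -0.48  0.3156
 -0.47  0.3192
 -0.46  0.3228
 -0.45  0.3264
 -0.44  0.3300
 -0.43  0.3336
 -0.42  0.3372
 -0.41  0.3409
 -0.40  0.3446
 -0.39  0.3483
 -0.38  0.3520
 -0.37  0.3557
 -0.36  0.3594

σ√T = 0.18·√1.25 = 0.2012
ln(S/K) + (r + σ²/2)T = ln(400/450) + (0.009 + 0.18²/2)·1.25 = -0.1178 + 0.0315 = -0.0863
d₁ = -0.0863 / 0.2012 = -0.4287 ≈ -0.43
N(d₁) = N(-0.43) = 0.3336
Δ_call = N(d₁) = 0.3336

0.3336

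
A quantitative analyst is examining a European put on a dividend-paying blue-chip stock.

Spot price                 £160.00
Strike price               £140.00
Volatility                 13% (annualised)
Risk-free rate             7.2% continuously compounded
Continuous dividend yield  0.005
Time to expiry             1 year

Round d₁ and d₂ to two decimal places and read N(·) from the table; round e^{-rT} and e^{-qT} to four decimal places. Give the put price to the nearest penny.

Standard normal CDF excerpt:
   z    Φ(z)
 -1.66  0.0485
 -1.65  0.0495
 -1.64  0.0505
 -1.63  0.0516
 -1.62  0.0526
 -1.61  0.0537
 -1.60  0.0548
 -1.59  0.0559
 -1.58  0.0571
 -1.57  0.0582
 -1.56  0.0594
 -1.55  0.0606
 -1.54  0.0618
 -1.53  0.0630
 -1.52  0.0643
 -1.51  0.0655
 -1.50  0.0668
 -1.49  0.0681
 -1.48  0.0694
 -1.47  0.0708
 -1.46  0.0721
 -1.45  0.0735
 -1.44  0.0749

σ√T = 0.13·√1 = 0.1300
d₁ = [ln(160/140) + (0.072 − 0.005 + ½·0.13²)·1] / (σ√T) = (0.1335 + 0.0754) / 0.1300 = 1.6075 → 1.61
d₂ = 1.6075 − 0.1300 = 1.4775 → 1.48
e^(−qT) = e^(−0.005·1) = 0.9950;  e^(−rT) = e^(−0.072·1) = 0.9305
N(−d₂) = N(-1.48) = 0.0694;  N(−d₁) = N(-1.61) = 0.0537
P = 140·0.9305·0.0694 − 160·0.9950·0.0537 = 9.0407 − 8.5490 = 0.4917

£0.49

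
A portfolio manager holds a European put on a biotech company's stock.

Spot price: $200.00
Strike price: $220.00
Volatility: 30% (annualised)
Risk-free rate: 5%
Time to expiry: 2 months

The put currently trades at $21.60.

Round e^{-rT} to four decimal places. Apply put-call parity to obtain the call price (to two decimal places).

e^(−rT) = e^(−0.05·0.1667) = 0.9917
Put-call parity: C − P = S − K·e^(−rT) = 200 − 220·0.9917 = 200 − 218.1740 = -18.1740
C = P + (C − P) = 21.60 + (-18.1740) = 3.4260

$3.43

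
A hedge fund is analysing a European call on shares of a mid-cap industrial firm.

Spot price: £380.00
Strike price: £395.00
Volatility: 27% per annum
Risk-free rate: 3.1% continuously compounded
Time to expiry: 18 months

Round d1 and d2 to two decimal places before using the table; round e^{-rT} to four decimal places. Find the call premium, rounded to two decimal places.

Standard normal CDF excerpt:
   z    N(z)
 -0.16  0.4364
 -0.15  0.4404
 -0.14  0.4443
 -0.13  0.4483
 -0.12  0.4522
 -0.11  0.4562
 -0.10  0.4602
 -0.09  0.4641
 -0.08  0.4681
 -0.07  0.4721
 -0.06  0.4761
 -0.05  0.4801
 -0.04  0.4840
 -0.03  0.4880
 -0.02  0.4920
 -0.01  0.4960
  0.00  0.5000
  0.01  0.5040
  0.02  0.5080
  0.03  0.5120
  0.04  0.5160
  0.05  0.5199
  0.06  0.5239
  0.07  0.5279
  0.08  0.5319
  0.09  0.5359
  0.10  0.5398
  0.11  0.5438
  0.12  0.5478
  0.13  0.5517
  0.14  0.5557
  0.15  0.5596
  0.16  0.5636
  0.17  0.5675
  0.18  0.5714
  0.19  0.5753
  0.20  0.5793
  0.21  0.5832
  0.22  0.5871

£51.08

T = 1.5;  σ√T = 0.3307
d₁ = [ln(380/395) + (0.031 + 0.27²/2)·1.5] / 0.3307 = [-0.0387 + 0.1012] / 0.3307 = 0.1889 → 0.19
d₂ = d₁ − σ√T = 0.1889 − 0.3307 = -0.1418 → -0.14
e^(−rT) = e^(−0.031·1.5) = 0.9546
C = 380·N(0.19) − 395·0.9546·N(-0.14) = 380·0.5753 − 395·0.9546·0.4443 = 218.6140 − 167.5309 = 51.0831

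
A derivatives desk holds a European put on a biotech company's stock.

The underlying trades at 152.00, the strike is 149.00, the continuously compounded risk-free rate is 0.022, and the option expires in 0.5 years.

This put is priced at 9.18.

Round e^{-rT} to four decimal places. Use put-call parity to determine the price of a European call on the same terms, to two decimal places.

13.80

exp(−rT) = exp(−0.022·0.5) = 0.9891
Put-call parity: C − P = S − K·e^(−rT) = 152 − 149·0.9891 = 152 − 147.3759 = 4.6241
C = P + (C − P) = 9.18 + (4.6241) = 13.8041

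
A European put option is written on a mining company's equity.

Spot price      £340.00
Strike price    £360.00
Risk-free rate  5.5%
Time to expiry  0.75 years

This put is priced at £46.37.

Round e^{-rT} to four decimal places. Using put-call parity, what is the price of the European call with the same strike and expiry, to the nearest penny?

e^(−rT) = e^(−0.055·0.75) = 0.9596
Put-call parity: C − P = S − K·e^(−rT) = 340 − 360·0.9596 = 340 − 345.4560 = -5.4560
C = P + (C − P) = 46.37 + (-5.4560) = 40.9140

£40.91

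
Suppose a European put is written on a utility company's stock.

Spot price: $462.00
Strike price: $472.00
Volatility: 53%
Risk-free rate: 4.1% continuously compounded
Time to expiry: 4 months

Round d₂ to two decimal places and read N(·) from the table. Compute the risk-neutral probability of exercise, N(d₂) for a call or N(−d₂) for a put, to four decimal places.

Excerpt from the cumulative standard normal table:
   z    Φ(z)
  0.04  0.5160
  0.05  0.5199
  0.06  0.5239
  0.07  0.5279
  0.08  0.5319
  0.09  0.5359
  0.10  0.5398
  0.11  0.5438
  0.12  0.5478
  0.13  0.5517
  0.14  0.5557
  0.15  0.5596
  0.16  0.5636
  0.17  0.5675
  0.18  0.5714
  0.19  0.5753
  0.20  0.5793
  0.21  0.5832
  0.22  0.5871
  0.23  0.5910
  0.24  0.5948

σ√T = 0.53·√0.3333 = 0.3060
d₁ = [ln(462/472) + (0.041 + 0.53²/2)·0.3333] / 0.3060 = [-0.0214 + 0.0605] / 0.3060 = 0.1277 → 0.13
d₂ = d₁ − σ√T = 0.1277 − 0.3060 = -0.1783 → -0.18
Risk-neutral Pr[S_T < K] = N(−d₂) = N(0.18) = 0.5714

0.5714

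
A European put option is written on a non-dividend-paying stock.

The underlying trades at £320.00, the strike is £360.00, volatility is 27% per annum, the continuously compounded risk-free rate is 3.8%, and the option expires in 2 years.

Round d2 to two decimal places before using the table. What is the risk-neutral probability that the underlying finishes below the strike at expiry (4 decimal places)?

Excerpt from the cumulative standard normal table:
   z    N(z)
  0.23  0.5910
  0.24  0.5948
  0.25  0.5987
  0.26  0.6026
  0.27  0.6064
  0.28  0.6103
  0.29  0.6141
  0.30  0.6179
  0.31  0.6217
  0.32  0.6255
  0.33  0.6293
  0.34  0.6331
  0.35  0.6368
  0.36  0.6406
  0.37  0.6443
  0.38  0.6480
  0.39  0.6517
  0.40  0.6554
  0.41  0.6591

σ√T = 0.27·√2 = 0.3818
d₁ = [ln(320/360) + (0.038 + 0.27²/2)·2] / 0.3818 = [-0.1178 + 0.1489] / 0.3818 = 0.0815 ≈ 0.08
d₂ = d₁ − σ√T = 0.0815 − 0.3818 = -0.3003 ≈ -0.30
Risk-neutral Pr[S_T < K] = N(−d₂) = N(0.30) = 0.6179

0.6179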